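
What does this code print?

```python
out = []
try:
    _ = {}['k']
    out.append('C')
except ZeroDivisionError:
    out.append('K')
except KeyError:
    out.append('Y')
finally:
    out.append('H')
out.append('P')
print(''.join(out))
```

Execution trace: 'Y' (except KeyError) → 'H' (finally) → 'P' (after the try/except). Output: YHP

Answer: YHP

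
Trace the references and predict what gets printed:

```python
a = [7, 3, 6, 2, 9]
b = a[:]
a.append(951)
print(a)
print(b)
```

Key concept: slice [:] creates copy.
Step by step:
`a = [7, 3, 6, 2, 9]` → a = [7, 3, 6, 2, 9]
`b = a[:]` → b = [7, 3, 6, 2, 9]
`a.append(951)` → a = [7, 3, 6, 2, 9, 951]
`print(a)` → prints [7, 3, 6, 2, 9, 951]
`print(b)` → prints [7, 3, 6, 2, 9]

Answer:
[7, 3, 6, 2, 9, 951]
[7, 3, 6, 2, 9]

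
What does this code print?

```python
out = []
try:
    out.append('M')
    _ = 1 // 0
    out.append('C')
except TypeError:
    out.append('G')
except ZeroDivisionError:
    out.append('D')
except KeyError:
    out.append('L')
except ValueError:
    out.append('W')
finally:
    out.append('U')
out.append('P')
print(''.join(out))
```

Execution trace: 'M' (try body) → 'D' (except ZeroDivisionError) → 'U' (finally) → 'P' (after the try/except). Output: MDUP

Answer: MDUP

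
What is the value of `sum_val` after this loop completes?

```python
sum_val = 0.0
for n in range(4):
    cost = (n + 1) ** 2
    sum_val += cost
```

Sum of squared losses 1² + 2² + ... + 4²
`sum_val` takes the values: 0.0 → 1.0 → 5.0 → 14.0 → 30.0

Answer: 30.0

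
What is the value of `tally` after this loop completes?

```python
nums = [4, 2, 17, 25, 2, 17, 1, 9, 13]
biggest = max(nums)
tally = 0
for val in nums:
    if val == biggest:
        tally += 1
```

Count of max value 25 in [4, 2, 17, 25, 2, 17, 1, 9, 13]
`tally` takes the values: 0 → 1

Answer: 1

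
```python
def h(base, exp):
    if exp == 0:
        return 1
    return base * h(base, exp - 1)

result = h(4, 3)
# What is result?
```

h(4, 3) = 4 * 4 * 4 = 64

Answer: 64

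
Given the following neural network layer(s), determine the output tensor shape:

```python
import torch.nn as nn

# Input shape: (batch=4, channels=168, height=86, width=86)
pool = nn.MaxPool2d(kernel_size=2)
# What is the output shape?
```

Input: (4, 168, 86, 86) -> Output: (4, 168, 43, 43)

Answer: (4, 168, 43, 43)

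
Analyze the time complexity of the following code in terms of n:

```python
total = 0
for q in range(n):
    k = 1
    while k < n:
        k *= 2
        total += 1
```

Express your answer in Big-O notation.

Each loop level contributes: n × log n. Multiplying the contributions gives O(n log n).

Answer: O(n log n)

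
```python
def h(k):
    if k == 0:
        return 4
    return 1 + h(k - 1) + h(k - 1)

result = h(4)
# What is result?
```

h(k) = 1 + 2·h(k-1), h(0)=4. Closed form: (4+1)·2^4 - 1 = 79.

Answer: 79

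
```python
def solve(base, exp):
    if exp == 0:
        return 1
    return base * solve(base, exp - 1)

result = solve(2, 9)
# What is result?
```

solve(2, 9) = 2 * 2 * 2 * 2 * 2 * 2 * 2 * 2 * 2 = 512

Answer: 512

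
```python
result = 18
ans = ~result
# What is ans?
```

Trace:
`result = 18` → result = 18
`ans = ~result` → ans = -19
So ans = -19

Answer: -19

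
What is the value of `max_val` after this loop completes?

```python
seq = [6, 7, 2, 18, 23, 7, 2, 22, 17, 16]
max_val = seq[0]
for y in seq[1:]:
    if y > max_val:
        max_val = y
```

Maximum of [6, 7, 2, 18, 23, 7, 2, 22, 17, 16]
`max_val` takes the values: 6 → 7 → 18 → 23

Answer: 23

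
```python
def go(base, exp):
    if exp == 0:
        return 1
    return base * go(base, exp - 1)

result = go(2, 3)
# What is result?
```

go(2, 3) = 2 * 2 * 2 = 8

Answer: 8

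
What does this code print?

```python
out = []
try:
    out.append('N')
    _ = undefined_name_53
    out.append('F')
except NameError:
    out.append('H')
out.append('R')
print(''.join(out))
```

Execution trace: 'N' (try body) → 'H' (except NameError) → 'R' (after the try/except). Output: NHR

Answer: NHR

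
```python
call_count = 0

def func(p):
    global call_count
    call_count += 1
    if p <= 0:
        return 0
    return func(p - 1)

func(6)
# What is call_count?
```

Linear recursion stepping by 1: 7 calls from p=6 down to ≤0.

Answer: 7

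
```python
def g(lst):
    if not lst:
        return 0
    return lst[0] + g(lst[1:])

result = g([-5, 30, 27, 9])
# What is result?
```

(-5) + 30 + 27 + 9 + 0 = 61

Answer: 61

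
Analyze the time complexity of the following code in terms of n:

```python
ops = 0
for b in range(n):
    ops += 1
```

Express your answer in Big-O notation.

Each loop level contributes: n. Multiplying the contributions gives O(n).

Answer: O(n)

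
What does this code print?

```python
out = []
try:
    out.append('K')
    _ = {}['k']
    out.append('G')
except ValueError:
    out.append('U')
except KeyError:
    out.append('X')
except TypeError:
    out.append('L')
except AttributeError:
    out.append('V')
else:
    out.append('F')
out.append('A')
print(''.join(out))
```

Execution trace: 'K' (try body) → 'X' (except KeyError) → 'A' (after the try/except). Output: KXA

Answer: KXA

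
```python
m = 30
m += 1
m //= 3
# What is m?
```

Trace:
`m = 30` → m = 30
`m += 1` → m = 31
`m //= 3` → m = 10
So m = 10

Answer: 10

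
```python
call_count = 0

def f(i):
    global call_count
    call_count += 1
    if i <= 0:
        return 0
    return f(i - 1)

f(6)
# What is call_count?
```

Linear recursion stepping by 1: 7 calls from i=6 down to ≤0.

Answer: 7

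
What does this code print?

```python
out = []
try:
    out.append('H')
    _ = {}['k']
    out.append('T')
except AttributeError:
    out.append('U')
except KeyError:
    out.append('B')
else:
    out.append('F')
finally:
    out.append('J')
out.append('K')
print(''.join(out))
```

Execution trace: 'H' (try body) → 'B' (except KeyError) → 'J' (finally) → 'K' (after the try/except). Output: HBJK

Answer: HBJK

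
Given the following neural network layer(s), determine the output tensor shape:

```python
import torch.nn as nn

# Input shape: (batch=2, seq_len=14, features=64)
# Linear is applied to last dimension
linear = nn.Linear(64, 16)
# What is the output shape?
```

Input: (2, 14, 64) -> Output: (2, 14, 16)

Answer: (2, 14, 16)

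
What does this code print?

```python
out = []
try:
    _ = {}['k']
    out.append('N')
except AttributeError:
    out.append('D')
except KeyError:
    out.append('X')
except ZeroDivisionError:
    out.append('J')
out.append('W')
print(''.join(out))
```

Execution trace: 'X' (except KeyError) → 'W' (after the try/except). Output: XW

Answer: XW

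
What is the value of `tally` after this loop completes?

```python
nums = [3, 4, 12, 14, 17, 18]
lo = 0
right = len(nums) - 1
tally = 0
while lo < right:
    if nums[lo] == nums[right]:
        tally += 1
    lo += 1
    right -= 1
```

Count matching pairs from ends
`tally` takes the values: 0

Answer: 0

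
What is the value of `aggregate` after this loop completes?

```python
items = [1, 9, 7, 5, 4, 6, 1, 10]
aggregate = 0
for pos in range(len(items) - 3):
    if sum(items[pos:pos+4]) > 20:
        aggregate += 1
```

Count windows with sum > 20
`aggregate` takes the values: 0 → 1 → 2 → 3 → 4

Answer: 4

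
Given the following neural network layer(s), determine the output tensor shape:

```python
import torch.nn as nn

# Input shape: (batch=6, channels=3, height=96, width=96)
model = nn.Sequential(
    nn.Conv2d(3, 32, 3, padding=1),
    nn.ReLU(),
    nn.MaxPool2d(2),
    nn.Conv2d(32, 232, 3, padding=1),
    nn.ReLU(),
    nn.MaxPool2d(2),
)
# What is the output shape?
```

Input: (6, 3, 96, 96) -> after first Conv2d: (6, 32, 96, 96) -> after first MaxPool2d: (6, 32, 48, 48) -> after second Conv2d: (6, 232, 48, 48) -> Output: (6, 232, 24, 24)

Answer: (6, 232, 24, 24)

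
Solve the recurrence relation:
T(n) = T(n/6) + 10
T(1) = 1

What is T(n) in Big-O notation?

Each step divides n by 6 and adds 10. After log_6(n) steps we reach T(1)=1. So T(n) = 10·log_6(n) + 1 = O(log n).

Answer: O(log n)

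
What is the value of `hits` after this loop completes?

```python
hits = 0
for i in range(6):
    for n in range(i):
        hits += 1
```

Triangle number: 0+1+2+...+5
`hits` takes the values: 0 → 1 → 2 → 3 → 4 → 5 → 6 → 7 → 8 → 9 → 10 → 11 → 12 → 13 → 14 → 15

Answer: 15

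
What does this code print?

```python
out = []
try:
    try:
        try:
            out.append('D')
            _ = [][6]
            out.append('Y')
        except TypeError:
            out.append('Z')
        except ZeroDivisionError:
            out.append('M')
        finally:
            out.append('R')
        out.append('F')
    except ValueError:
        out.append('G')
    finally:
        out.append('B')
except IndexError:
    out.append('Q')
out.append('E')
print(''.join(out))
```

Execution trace: 'D' (inner try body) → 'R' (inner finally) → 'B' (finally) → 'Q' (outer except IndexError) → 'E' (after the try/except). Output: DRBQE

Answer: DRBQE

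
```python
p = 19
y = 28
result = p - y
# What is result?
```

Trace:
`p = 19` → p = 19
`y = 28` → y = 28
`result = p - y` → result = -9
So result = -9

Answer: -9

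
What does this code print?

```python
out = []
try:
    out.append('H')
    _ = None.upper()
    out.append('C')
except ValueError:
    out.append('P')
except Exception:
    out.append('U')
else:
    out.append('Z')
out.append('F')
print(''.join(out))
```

Execution trace: 'H' (try body) → 'U' (except Exception) → 'F' (after the try/except). Output: HUF

Answer: HUF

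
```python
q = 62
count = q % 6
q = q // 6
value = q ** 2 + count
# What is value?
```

Trace:
`q = 62` → q = 62
`count = q % 6` → count = 2
`q = q // 6` → q = 10
`value = q ** 2 + count` → value = 102
So value = 102

Answer: 102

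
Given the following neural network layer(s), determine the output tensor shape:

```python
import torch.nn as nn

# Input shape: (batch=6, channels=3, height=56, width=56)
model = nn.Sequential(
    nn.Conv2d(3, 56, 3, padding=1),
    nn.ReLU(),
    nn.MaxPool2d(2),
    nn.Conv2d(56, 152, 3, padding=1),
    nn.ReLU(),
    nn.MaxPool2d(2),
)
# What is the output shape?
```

Input: (6, 3, 56, 56) -> after first Conv2d: (6, 56, 56, 56) -> after first MaxPool2d: (6, 56, 28, 28) -> after second Conv2d: (6, 152, 28, 28) -> Output: (6, 152, 14, 14)

Answer: (6, 152, 14, 14)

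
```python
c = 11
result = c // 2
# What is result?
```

Trace:
`c = 11` → c = 11
`result = c // 2` → result = 5
So result = 5

Answer: 5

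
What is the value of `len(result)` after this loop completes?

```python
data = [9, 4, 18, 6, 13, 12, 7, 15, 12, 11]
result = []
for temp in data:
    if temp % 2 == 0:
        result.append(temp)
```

Count even numbers in [9, 4, 18, 6, 13, 12, 7, 15, 12, 11]
`result` takes the values: [] → [4] → [4, 18] → [4, 18, 6] → [4, 18, 6, 12] → [4, 18, 6, 12, 12]
So `len(result)` = 5

Answer: 5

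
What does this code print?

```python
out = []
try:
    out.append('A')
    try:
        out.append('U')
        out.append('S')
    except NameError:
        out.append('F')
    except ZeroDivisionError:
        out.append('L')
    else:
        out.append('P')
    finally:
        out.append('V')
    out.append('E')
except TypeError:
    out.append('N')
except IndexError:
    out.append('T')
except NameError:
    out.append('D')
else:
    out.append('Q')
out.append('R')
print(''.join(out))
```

Execution trace: 'A' (try body) → 'U' (inner try body) → 'S' (inner try body, no exception) → 'P' (inner else) → 'V' (inner finally) → 'E' (try body, no exception) → 'Q' (else) → 'R' (after the try/except). Output: AUSPVEQR

Answer: AUSPVEQR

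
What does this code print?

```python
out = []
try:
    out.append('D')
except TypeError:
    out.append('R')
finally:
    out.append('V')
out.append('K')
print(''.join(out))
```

Execution trace: 'D' (try body, no exception) → 'V' (finally) → 'K' (after the try/except). Output: DVK

Answer: DVK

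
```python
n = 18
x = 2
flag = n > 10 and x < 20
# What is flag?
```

Trace:
`n = 18` → n = 18
`x = 2` → x = 2
`flag = n > 10 and x < 20` → flag = True
So flag = True

Answer: True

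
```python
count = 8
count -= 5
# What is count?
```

Trace:
`count = 8` → count = 8
`count -= 5` → count = 3
So count = 3

Answer: 3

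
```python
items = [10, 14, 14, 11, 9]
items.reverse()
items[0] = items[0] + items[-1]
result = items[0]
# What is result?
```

Trace:
`items = [10, 14, 14, 11, 9]` → items = [10, 14, 14, 11, 9]
`items.reverse()` → items = [9, 11, 14, 14, 10]
`items[0] = items[0] + items[-1]` → items = [19, 11, 14, 14, 10]
`result = items[0]` → result = 19
So result = 19

Answer: 19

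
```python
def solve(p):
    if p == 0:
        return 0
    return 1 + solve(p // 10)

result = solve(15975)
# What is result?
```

Count of digits of 15975: 5

Answer: 5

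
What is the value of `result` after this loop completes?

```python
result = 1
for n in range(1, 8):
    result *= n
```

7! = 5040
`result` takes the values: 1 → 2 → 6 → 24 → 120 → 720 → 5040

Answer: 5040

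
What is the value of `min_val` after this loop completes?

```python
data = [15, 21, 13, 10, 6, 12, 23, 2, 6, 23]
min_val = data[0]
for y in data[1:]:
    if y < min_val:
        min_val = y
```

Minimum of [15, 21, 13, 10, 6, 12, 23, 2, 6, 23]
`min_val` takes the values: 15 → 13 → 10 → 6 → 2

Answer: 2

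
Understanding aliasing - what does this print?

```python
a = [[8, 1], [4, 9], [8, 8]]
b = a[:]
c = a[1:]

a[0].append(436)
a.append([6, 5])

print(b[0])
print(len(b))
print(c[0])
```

Key concept: slice with nested mutation.
Step by step:
`a = [[8, 1], [4, 9], [8, 8]]` → a = [[8, 1], [4, 9], [8, 8]]
`b = a[:]` → b = [[8, 1], [4, 9], [8, 8]]
`c = a[1:]` → c = [[4, 9], [8, 8]]
`a[0].append(436)` → a = [[8, 1, 436], [4, 9], [8, 8]]; b = [[8, 1, 436], [4, 9], [8, 8]]
`a.append([6, 5])` → a = [[8, 1, 436], [4, 9], [8, 8], [6, 5]]
`print(b[0])` → prints [8, 1, 436]
`print(len(b))` → prints 3
`print(c[0])` → prints [4, 9]

Answer:
[8, 1, 436]
3
[4, 9]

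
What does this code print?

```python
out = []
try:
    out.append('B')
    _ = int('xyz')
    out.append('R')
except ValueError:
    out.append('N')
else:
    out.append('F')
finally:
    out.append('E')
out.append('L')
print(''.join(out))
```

Execution trace: 'B' (try body) → 'N' (except ValueError) → 'E' (finally) → 'L' (after the try/except). Output: BNEL

Answer: BNEL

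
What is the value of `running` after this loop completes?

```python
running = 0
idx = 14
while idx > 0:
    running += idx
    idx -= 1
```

Sum 14 down to 1
`running` takes the values: 0 → 14 → 27 → 39 → 50 → 60 → 69 → 77 → 84 → 90 → 95 → 99 → 102 → 104 → 105

Answer: 105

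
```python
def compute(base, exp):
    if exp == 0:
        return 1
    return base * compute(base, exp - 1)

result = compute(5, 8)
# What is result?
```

compute(5, 8) = 5 * 5 * 5 * 5 * 5 * 5 * 5 * 5 = 390625

Answer: 390625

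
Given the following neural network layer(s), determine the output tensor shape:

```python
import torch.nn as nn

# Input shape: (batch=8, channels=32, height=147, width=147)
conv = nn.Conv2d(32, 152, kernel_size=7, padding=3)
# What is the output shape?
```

Input: (8, 32, 147, 147) -> Output: (8, 152, 147, 147)

Answer: (8, 152, 147, 147)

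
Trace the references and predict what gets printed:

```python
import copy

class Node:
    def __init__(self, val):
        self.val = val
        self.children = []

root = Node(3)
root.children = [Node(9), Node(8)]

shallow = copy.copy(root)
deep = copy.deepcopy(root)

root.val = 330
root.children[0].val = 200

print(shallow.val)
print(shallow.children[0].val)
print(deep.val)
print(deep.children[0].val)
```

Key concept: deep copy with custom objects.
Step by step:
`root = Node(3)` → root = Node(val=3, children=[])
`root.children = [Node(9), Node(8)]` → root = Node(val=3, children=[Node(val=9, children=[]), Node(val=8, children=[])])
`shallow = copy.copy(root)` → shallow = Node(val=3, children=[Node(val=9, children=[]), Node(val=8, children=[])])
`deep = copy.deepcopy(root)` → deep = Node(val=3, children=[Node(val=9, children=[]), Node(val=8, children=[])])
`root.val = 330` → root = Node(val=330, children=[Node(val=9, children=[]), Node(val=8, children=[])])
`root.children[0].val = 200` → root = Node(val=330, children=[Node(val=200, children=[]), Node(val=8, children=[])]); shallow = Node(val=3, children=[Node(val=200, children=[]), Node(val=8, children=[])])
`print(shallow.val)` → prints 3
`print(shallow.children[0].val)` → prints 200
`print(deep.val)` → prints 3
`print(deep.children[0].val)` → prints 9

Answer:
3
200
3
9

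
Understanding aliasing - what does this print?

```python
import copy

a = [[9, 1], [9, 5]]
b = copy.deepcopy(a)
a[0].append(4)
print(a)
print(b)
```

Key concept: deep copy is fully independent.
Step by step:
`a = [[9, 1], [9, 5]]` → a = [[9, 1], [9, 5]]
`b = copy.deepcopy(a)` → b = [[9, 1], [9, 5]]
`a[0].append(4)` → a = [[9, 1, 4], [9, 5]]
`print(a)` → prints [[9, 1, 4], [9, 5]]
`print(b)` → prints [[9, 1], [9, 5]]

Answer:
[[9, 1, 4], [9, 5]]
[[9, 1], [9, 5]]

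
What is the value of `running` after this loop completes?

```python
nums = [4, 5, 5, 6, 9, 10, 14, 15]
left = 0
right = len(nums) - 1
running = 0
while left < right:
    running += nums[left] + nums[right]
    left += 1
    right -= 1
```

Sum of pairs from ends
`running` takes the values: 0 → 19 → 38 → 53 → 68

Answer: 68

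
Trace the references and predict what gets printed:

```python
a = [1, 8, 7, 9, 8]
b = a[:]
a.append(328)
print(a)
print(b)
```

Key concept: slice [:] creates copy.
Step by step:
`a = [1, 8, 7, 9, 8]` → a = [1, 8, 7, 9, 8]
`b = a[:]` → b = [1, 8, 7, 9, 8]
`a.append(328)` → a = [1, 8, 7, 9, 8, 328]
`print(a)` → prints [1, 8, 7, 9, 8, 328]
`print(b)` → prints [1, 8, 7, 9, 8]

Answer:
[1, 8, 7, 9, 8, 328]
[1, 8, 7, 9, 8]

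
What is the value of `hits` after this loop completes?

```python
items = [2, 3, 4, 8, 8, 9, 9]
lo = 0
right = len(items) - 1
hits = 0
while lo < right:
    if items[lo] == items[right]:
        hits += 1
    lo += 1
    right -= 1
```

Count matching pairs from ends
`hits` takes the values: 0

Answer: 0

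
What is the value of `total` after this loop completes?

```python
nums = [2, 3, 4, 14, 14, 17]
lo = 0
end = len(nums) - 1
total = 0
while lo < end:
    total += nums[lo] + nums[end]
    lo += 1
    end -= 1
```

Sum of pairs from ends
`total` takes the values: 0 → 19 → 36 → 54

Answer: 54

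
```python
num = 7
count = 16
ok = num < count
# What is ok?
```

Trace:
`num = 7` → num = 7
`count = 16` → count = 16
`ok = num < count` → ok = True
So ok = True

Answer: True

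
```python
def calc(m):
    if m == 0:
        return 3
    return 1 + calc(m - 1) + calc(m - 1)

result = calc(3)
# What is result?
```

calc(m) = 1 + 2·calc(m-1), calc(0)=3. Closed form: (3+1)·2^3 - 1 = 31.

Answer: 31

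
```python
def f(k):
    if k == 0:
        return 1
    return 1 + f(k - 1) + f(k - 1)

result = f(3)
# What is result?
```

f(k) = 1 + 2·f(k-1), f(0)=1. Closed form: (1+1)·2^3 - 1 = 15.

Answer: 15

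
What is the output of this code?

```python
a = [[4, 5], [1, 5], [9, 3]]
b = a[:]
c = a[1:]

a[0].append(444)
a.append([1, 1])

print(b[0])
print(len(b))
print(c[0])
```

Key concept: slice with nested mutation.
Step by step:
`a = [[4, 5], [1, 5], [9, 3]]` → a = [[4, 5], [1, 5], [9, 3]]
`b = a[:]` → b = [[4, 5], [1, 5], [9, 3]]
`c = a[1:]` → c = [[1, 5], [9, 3]]
`a[0].append(444)` → a = [[4, 5, 444], [1, 5], [9, 3]]; b = [[4, 5, 444], [1, 5], [9, 3]]
`a.append([1, 1])` → a = [[4, 5, 444], [1, 5], [9, 3], [1, 1]]
`print(b[0])` → prints [4, 5, 444]
`print(len(b))` → prints 3
`print(c[0])` → prints [1, 5]

Answer:
[4, 5, 444]
3
[1, 5]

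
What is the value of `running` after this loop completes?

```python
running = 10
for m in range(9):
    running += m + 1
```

Start at 10, add 1 to 9 = 55
`running` takes the values: 10 → 11 → 13 → 16 → 20 → 25 → 31 → 38 → 46 → 55

Answer: 55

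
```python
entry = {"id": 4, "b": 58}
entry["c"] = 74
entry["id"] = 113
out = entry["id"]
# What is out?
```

Trace:
`entry = {"id": 4, "b": 58}` → entry = {'id': 4, 'b': 58}
`entry["c"] = 74` → entry = {'id': 4, 'b': 58, 'c': 74}
`entry["id"] = 113` → entry = {'id': 113, 'b': 58, 'c': 74}
`out = entry["id"]` → out = 113
So out = 113

Answer: 113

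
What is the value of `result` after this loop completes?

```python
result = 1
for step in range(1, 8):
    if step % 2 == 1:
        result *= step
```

Product of odd numbers 1 to 7
`result` takes the values: 1 → 3 → 15 → 105

Answer: 105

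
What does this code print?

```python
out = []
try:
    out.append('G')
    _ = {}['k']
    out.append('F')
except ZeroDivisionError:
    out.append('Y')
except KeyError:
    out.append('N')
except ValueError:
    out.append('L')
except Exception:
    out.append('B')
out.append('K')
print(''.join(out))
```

Execution trace: 'G' (try body) → 'N' (except KeyError) → 'K' (after the try/except). Output: GNK

Answer: GNK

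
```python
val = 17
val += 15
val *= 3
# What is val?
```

Trace:
`val = 17` → val = 17
`val += 15` → val = 32
`val *= 3` → val = 96
So val = 96

Answer: 96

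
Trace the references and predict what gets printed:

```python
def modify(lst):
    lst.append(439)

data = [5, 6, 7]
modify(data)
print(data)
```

Key concept: function modifies passed list.
Step by step:
`data = [5, 6, 7]` → data = [5, 6, 7]
`modify(data)` → data = [5, 6, 7, 439]
`print(data)` → prints [5, 6, 7, 439]

Answer: [5, 6, 7, 439]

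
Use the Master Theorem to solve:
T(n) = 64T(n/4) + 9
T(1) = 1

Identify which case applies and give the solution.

a=64, b=4, f(n)=9. log_4(64) = 3. Since c=0 < 3, Case 1 applies: T(n) = Θ(n^log_b(a)) = O(n^3).

Answer: O(n^3) - Case 1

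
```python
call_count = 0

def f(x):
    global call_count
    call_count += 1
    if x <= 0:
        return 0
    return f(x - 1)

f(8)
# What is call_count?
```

Linear recursion stepping by 1: 9 calls from x=8 down to ≤0.

Answer: 9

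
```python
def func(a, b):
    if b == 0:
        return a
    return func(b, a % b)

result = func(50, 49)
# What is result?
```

func(50, 49) -> func(49, 1) -> func(1, 0) -> 1

Answer: 1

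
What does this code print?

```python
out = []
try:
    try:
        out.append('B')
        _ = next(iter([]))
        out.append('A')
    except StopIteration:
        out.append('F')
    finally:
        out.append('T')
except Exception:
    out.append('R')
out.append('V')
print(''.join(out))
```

Execution trace: 'B' (inner try body) → 'F' (inner except StopIteration) → 'T' (inner finally) → 'V' (after the try/except). Output: BFTV

Answer: BFTV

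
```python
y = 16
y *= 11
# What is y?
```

Trace:
`y = 16` → y = 16
`y *= 11` → y = 176
So y = 176

Answer: 176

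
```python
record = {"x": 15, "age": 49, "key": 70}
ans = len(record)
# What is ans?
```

Trace:
`record = {"x": 15, "age": 49, "key": 70}` → record = {'x': 15, 'age': 49, 'key': 70}
`ans = len(record)` → ans = 3
So ans = 3

Answer: 3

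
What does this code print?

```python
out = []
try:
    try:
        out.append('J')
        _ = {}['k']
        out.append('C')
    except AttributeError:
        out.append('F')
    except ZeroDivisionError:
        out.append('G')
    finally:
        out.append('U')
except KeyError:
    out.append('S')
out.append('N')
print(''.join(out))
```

Execution trace: 'J' (try body) → 'U' (finally) → 'S' (outer except KeyError) → 'N' (after the try/except). Output: JUSN

Answer: JUSN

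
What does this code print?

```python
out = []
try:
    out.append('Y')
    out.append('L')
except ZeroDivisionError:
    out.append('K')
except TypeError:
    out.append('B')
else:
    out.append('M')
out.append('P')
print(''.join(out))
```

Execution trace: 'Y' (try body) → 'L' (try body, no exception) → 'M' (else) → 'P' (after the try/except). Output: YLMP

Answer: YLMP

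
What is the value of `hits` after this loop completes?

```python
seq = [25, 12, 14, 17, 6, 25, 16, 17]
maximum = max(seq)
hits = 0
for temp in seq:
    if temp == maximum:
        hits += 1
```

Count of max value 25 in [25, 12, 14, 17, 6, 25, 16, 17]
`hits` takes the values: 0 → 1 → 2

Answer: 2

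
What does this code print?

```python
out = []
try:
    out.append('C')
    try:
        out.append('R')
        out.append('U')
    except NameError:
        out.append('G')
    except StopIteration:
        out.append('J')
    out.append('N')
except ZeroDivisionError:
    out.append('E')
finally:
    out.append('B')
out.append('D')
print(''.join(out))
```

Execution trace: 'C' (try body) → 'R' (inner try body) → 'U' (inner try body, no exception) → 'N' (try body, no exception) → 'B' (finally) → 'D' (after the try/except). Output: CRUNBD

Answer: CRUNBD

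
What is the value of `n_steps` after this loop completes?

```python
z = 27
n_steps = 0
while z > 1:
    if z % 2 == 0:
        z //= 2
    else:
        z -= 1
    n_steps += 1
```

Steps to reduce 27 to 1
`n_steps` takes the values: 0 → 1 → 2 → 3 → 4 → 5 → 6 → 7

Answer: 7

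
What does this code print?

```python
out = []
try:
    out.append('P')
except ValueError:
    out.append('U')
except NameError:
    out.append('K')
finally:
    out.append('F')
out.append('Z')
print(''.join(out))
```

Execution trace: 'P' (try body, no exception) → 'F' (finally) → 'Z' (after the try/except). Output: PFZ

Answer: PFZ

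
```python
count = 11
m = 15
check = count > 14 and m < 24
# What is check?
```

Trace:
`count = 11` → count = 11
`m = 15` → m = 15
`check = count > 14 and m < 24` → check = False
So check = False

Answer: False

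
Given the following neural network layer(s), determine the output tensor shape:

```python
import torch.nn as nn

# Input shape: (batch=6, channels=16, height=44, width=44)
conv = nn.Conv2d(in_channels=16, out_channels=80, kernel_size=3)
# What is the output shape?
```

Input: (6, 16, 44, 44) -> Output: (6, 80, 42, 42)

Answer: (6, 80, 42, 42)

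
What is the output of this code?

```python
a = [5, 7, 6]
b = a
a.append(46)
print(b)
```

Key concept: basic list aliasing.
Step by step:
`a = [5, 7, 6]` → a = [5, 7, 6]
`b = a` → b = [5, 7, 6] (same object as a)
`a.append(46)` → a = [5, 7, 6, 46] (same object as b); b = [5, 7, 6, 46] (same object as a)
`print(b)` → prints [5, 7, 6, 46]

Answer: [5, 7, 6, 46]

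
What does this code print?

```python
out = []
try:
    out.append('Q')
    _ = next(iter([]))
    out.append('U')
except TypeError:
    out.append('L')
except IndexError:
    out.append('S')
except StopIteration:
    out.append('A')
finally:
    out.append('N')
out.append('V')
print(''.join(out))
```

Execution trace: 'Q' (try body) → 'A' (except StopIteration) → 'N' (finally) → 'V' (after the try/except). Output: QANV

Answer: QANV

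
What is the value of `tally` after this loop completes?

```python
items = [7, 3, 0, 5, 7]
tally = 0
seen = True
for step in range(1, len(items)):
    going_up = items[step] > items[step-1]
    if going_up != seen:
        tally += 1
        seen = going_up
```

Count direction changes in [7, 3, 0, 5, 7]
`tally` takes the values: 0 → 1 → 2

Answer: 2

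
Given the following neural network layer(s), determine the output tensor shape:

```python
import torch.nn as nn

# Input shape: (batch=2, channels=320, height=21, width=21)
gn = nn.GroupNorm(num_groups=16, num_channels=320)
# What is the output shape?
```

Input: (2, 320, 21, 21) -> Output: (2, 320, 21, 21)

Answer: (2, 320, 21, 21)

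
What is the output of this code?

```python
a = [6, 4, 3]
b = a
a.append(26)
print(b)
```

Key concept: basic list aliasing.
Step by step:
`a = [6, 4, 3]` → a = [6, 4, 3]
`b = a` → b = [6, 4, 3] (same object as a)
`a.append(26)` → a = [6, 4, 3, 26] (same object as b); b = [6, 4, 3, 26] (same object as a)
`print(b)` → prints [6, 4, 3, 26]

Answer: [6, 4, 3, 26]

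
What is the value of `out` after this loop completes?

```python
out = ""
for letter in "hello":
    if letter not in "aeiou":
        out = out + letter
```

Remove vowels from 'hello'
`out` takes the values: "" → "h" → "hl" → "hll"

Answer: "hll"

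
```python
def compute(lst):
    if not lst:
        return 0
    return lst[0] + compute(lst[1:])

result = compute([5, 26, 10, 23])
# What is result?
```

5 + 26 + 10 + 23 + 0 = 64

Answer: 64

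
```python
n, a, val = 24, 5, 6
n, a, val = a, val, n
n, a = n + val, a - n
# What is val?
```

Trace:
`n, a, val = 24, 5, 6` → n = 24; a = 5; val = 6
`n, a, val = a, val, n` → n = 5; a = 6; val = 24
`n, a = n + val, a - n` → n = 29; a = 1
So val = 24

Answer: 24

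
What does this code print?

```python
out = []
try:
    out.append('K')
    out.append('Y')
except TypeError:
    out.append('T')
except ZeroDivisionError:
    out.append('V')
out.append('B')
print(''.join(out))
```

Execution trace: 'K' (try body) → 'Y' (try body, no exception) → 'B' (after the try/except). Output: KYB

Answer: KYB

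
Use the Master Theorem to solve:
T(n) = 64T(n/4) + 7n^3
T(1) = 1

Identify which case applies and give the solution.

a=64, b=4, f(n)=7n^3. log_4(64) = 3. Since c=3 = 3, Case 2 applies: T(n) = Θ(n^log_b(a) · log n) = O(n^3 log n).

Answer: O(n^3 log n) - Case 2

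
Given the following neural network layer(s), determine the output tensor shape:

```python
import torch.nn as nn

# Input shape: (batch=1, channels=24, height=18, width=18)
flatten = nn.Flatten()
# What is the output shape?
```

Input: (1, 24, 18, 18) -> Output: (1, 7776)

Answer: (1, 7776)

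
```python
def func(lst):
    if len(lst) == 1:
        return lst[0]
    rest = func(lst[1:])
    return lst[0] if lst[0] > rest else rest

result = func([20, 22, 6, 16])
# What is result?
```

Recursive max over [20, 22, 6, 16] = 22

Answer: 22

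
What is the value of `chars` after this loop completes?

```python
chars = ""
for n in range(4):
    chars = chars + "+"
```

Repeat '+' 4 times
`chars` takes the values: "" → "+" → "++" → "+++" → "++++"

Answer: "++++"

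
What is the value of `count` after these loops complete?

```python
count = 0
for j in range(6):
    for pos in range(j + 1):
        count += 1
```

Triangle: 1 + 2 + ... + 6
`count` takes the values: 0 → 1 → 2 → 3 → 4 → 5 → 6 → 7 → 8 → 9 → 10 → 11 → 12 → 13 → 14 → 15 → 16 → 17 → 18 → 19 → 20 → 21

Answer: 21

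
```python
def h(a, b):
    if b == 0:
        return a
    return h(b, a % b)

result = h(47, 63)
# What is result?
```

h(47, 63) -> h(63, 47) -> h(47, 16) -> h(16, 15) -> h(15, 1) -> h(1, 0) -> 1

Answer: 1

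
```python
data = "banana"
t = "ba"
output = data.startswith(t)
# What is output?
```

Trace:
`data = "banana"` → data = 'banana'
`t = "ba"` → t = 'ba'
`output = data.startswith(t)` → output = True
So output = True

Answer: True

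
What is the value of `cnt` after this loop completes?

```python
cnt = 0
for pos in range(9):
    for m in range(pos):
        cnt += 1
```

Triangle number: 0+1+2+...+8
`cnt` takes the values: 0 → 1 → 2 → 3 → 4 → 5 → 6 → 7 → 8 → 9 → 10 → 11 → 12 → 13 → 14 → 15 → 16 → 17 → 18 → 19 → 20 → 21 → 22 → 23 → 24 → 25 → 26 → 27 → 28 → 29 → 30 → 31 → 32 → 33 → 34 → 35 → 36

Answer: 36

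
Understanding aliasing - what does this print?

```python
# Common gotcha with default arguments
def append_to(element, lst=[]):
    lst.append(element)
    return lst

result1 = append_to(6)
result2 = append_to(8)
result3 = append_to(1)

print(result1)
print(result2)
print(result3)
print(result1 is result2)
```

Key concept: mutable default argument gotcha.
Step by step:
`result1 = append_to(6)` → result1 = [6]
`result2 = append_to(8)` → result1 = [6, 8] (same object as result2); result2 = [6, 8] (same object as result1)
`result3 = append_to(1)` → result1 = [6, 8, 1] (same object as result2, result3); result2 = [6, 8, 1] (same object as result1, result3); result3 = [6, 8, 1] (same object as result1, result2)
`print(result1)` → prints [6, 8, 1]
`print(result2)` → prints [6, 8, 1]
`print(result3)` → prints [6, 8, 1]
`print(result1 is result2)` → prints True

Answer:
[6, 8, 1]
[6, 8, 1]
[6, 8, 1]
True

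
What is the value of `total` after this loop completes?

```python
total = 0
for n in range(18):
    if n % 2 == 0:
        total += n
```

Sum of even numbers 0 to 17
`total` takes the values: 0 → 2 → 6 → 12 → 20 → 30 → 42 → 56 → 72

Answer: 72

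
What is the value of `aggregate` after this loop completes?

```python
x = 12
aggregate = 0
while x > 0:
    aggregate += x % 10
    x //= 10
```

Sum digits of 12
`aggregate` takes the values: 0 → 2 → 3

Answer: 3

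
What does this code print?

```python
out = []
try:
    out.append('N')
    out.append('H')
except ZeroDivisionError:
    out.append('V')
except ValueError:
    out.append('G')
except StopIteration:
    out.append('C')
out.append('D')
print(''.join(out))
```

Execution trace: 'N' (try body) → 'H' (try body, no exception) → 'D' (after the try/except). Output: NHD

Answer: NHD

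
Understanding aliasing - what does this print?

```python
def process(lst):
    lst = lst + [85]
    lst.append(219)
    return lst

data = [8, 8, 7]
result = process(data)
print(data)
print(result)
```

Key concept: rebinding parameter vs mutation.
Step by step:
`data = [8, 8, 7]` → data = [8, 8, 7]
`result = process(data)` → result = [8, 8, 7, 85, 219]
`print(data)` → prints [8, 8, 7]
`print(result)` → prints [8, 8, 7, 85, 219]

Answer:
[8, 8, 7]
[8, 8, 7, 85, 219]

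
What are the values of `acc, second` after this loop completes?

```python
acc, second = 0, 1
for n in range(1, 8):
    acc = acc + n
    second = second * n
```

Sum and factorial of 1 to 7
`acc, second` takes the values: (0, 1) → (1, 1) → (3, 1) → (3, 2) → (6, 2) → (6, 6) → (10, 6) → (10, 24) → (15, 24) → (15, 120) → (21, 120) → (21, 720) → (28, 720) → (28, 5040)

Answer: 28, 5040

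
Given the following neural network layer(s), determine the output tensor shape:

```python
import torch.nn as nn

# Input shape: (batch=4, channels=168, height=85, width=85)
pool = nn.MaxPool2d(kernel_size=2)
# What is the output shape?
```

Input: (4, 168, 85, 85) -> Output: (4, 168, 42, 42)

Answer: (4, 168, 42, 42)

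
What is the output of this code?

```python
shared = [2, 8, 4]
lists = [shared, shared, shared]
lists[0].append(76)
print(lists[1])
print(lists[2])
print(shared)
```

Key concept: list of same reference.
Step by step:
`shared = [2, 8, 4]` → shared = [2, 8, 4]
`lists = [shared, shared, shared]` → lists = [[2, 8, 4], [2, 8, 4], [2, 8, 4]]
`lists[0].append(76)` → shared = [2, 8, 4, 76]; lists = [[2, 8, 4, 76], [2, 8, 4, 76], [2, 8, 4, 76]]
`print(lists[1])` → prints [2, 8, 4, 76]
`print(lists[2])` → prints [2, 8, 4, 76]
`print(shared)` → prints [2, 8, 4, 76]

Answer:
[2, 8, 4, 76]
[2, 8, 4, 76]
[2, 8, 4, 76]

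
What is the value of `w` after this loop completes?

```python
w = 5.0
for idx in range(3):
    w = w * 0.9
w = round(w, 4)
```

Exponential decay: 5.0 * 0.9^3
`w` takes the values: 5.0 → 4.5 → 4.05 → 3.645

Answer: 3.645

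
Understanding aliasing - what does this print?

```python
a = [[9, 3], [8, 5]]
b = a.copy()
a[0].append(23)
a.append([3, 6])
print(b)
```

Key concept: shallow copy with nested lists.
Step by step:
`a = [[9, 3], [8, 5]]` → a = [[9, 3], [8, 5]]
`b = a.copy()` → b = [[9, 3], [8, 5]]
`a[0].append(23)` → a = [[9, 3, 23], [8, 5]]; b = [[9, 3, 23], [8, 5]]
`a.append([3, 6])` → a = [[9, 3, 23], [8, 5], [3, 6]]
`print(b)` → prints [[9, 3, 23], [8, 5]]

Answer: [[9, 3, 23], [8, 5]]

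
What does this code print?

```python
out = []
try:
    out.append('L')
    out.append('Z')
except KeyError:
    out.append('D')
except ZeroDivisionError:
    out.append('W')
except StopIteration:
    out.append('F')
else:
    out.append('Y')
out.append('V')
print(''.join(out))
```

Execution trace: 'L' (try body) → 'Z' (try body, no exception) → 'Y' (else) → 'V' (after the try/except). Output: LZYV

Answer: LZYV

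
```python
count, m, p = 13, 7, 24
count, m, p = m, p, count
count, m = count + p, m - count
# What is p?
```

Trace:
`count, m, p = 13, 7, 24` → count = 13; m = 7; p = 24
`count, m, p = m, p, count` → count = 7; m = 24; p = 13
`count, m = count + p, m - count` → count = 20; m = 17
So p = 13

Answer: 13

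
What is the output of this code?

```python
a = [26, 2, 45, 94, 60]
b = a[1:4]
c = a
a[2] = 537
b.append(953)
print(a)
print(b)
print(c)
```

Key concept: slice vs alias.
Step by step:
`a = [26, 2, 45, 94, 60]` → a = [26, 2, 45, 94, 60]
`b = a[1:4]` → b = [2, 45, 94]
`c = a` → c = [26, 2, 45, 94, 60] (same object as a)
`a[2] = 537` → a = [26, 2, 537, 94, 60] (same object as c); c = [26, 2, 537, 94, 60] (same object as a)
`b.append(953)` → b = [2, 45, 94, 953]
`print(a)` → prints [26, 2, 537, 94, 60]
`print(b)` → prints [2, 45, 94, 953]
`print(c)` → prints [26, 2, 537, 94, 60]

Answer:
[26, 2, 537, 94, 60]
[2, 45, 94, 953]
[26, 2, 537, 94, 60]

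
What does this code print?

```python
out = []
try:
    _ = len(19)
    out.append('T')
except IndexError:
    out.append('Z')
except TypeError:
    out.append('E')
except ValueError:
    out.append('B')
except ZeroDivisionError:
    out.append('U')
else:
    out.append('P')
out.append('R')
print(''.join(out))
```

Execution trace: 'E' (except TypeError) → 'R' (after the try/except). Output: ER

Answer: ER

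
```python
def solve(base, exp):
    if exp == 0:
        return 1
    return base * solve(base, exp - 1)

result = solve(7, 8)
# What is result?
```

solve(7, 8) = 7 * 7 * 7 * 7 * 7 * 7 * 7 * 7 = 5764801

Answer: 5764801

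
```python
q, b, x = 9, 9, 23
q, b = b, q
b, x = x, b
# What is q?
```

Trace:
`q, b, x = 9, 9, 23` → q = 9; b = 9; x = 23
`q, b = b, q` → q = 9; b = 9
`b, x = x, b` → b = 23; x = 9
So q = 9

Answer: 9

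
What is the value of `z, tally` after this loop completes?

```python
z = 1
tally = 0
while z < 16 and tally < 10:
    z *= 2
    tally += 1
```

Double until >= 16 or 10 iterations
`z, tally` takes the values: (1, 0) → (2, 0) → (2, 1) → (4, 1) → (4, 2) → (8, 2) → (8, 3) → (16, 3) → (16, 4)

Answer: 16, 4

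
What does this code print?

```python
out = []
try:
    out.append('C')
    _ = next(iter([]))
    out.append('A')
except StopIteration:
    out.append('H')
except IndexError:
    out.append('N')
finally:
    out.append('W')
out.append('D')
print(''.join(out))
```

Execution trace: 'C' (try body) → 'H' (except StopIteration) → 'W' (finally) → 'D' (after the try/except). Output: CHWD

Answer: CHWD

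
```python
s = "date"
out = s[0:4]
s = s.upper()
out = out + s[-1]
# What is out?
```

Trace:
`s = "date"` → s = 'date'
`out = s[0:4]` → out = 'date'
`s = s.upper()` → s = 'DATE'
`out = out + s[-1]` → out = 'dateE'
So out = 'dateE'

Answer: 'dateE'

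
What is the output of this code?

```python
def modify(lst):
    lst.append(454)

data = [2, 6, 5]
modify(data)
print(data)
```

Key concept: function modifies passed list.
Step by step:
`data = [2, 6, 5]` → data = [2, 6, 5]
`modify(data)` → data = [2, 6, 5, 454]
`print(data)` → prints [2, 6, 5, 454]

Answer: [2, 6, 5, 454]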